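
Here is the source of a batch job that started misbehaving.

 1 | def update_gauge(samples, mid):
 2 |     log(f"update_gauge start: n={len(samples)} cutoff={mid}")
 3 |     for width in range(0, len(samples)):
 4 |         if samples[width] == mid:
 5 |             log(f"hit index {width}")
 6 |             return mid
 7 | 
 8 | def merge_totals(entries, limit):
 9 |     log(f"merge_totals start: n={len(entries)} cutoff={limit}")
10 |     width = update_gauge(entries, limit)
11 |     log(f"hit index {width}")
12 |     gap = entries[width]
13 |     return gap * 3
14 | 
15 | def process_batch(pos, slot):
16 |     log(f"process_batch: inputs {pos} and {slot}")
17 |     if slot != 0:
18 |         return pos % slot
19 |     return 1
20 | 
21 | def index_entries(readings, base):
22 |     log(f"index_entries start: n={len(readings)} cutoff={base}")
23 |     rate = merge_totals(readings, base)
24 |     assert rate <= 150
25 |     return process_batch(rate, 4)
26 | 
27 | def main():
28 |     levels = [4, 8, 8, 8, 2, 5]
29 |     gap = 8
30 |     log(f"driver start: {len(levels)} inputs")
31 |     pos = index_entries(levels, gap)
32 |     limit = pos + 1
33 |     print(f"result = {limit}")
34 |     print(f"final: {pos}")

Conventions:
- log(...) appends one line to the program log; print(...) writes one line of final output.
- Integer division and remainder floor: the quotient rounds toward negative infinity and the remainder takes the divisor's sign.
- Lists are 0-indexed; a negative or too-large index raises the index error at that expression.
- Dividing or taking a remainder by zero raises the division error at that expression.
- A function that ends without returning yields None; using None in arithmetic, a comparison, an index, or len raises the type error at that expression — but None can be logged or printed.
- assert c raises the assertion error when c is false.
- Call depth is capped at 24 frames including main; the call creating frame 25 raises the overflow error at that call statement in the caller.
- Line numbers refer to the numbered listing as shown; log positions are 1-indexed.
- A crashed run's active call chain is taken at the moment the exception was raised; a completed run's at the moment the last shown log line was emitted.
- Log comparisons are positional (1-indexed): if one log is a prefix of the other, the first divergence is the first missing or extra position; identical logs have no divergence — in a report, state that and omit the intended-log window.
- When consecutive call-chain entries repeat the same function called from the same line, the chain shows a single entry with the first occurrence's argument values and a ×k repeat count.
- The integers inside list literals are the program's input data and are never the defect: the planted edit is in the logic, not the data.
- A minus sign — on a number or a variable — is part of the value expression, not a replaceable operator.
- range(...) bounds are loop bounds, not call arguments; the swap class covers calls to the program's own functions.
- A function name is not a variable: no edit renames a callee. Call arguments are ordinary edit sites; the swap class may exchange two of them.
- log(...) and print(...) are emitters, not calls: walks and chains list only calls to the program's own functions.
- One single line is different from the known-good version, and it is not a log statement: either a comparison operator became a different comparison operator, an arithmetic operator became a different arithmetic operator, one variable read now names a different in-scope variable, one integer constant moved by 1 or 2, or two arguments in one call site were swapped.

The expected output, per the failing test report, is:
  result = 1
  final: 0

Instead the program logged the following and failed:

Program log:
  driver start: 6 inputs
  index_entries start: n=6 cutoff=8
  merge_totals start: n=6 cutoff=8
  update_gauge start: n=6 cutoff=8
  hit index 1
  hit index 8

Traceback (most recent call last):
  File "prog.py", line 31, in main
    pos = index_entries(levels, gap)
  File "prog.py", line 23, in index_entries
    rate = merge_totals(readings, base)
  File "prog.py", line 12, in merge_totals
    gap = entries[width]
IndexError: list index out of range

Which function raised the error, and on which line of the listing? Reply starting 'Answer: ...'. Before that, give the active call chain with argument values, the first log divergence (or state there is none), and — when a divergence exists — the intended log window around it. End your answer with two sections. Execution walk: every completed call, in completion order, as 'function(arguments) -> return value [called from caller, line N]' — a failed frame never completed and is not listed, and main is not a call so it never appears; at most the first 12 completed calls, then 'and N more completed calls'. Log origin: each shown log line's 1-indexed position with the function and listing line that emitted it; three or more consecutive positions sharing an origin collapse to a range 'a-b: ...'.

Answer: the error was raised in merge_totals, line 12.
Core observation: At log position 6 the runs split — shown 'hit index 8', but the working version logs 'hit index 1'.
Call chain: main -> index_entries([4, 8, 8, 8, 2, 5], 8) (called at line 31) -> merge_totals([4, 8, 8, 8, 2, 5], 8) (called at line 23).
First divergence: position 6 — the shown line 'hit index 8' should read 'hit index 1'.
Intended log window:
  4: update_gauge start: n=6 cutoff=8
  5: hit index 1
  6: hit index 1
  7: process_batch: inputs 24 and 4
Execution walk:
  update_gauge([4, 8, 8, 8, 2, 5], 8) -> 8  [called from merge_totals, line 10]
Log origins:
  1 — main, line 30
  2 — index_entries, line 22
  3 — merge_totals, line 9
  4 — update_gauge, line 2
  5 — update_gauge, line 5
  6 — merge_totals, line 11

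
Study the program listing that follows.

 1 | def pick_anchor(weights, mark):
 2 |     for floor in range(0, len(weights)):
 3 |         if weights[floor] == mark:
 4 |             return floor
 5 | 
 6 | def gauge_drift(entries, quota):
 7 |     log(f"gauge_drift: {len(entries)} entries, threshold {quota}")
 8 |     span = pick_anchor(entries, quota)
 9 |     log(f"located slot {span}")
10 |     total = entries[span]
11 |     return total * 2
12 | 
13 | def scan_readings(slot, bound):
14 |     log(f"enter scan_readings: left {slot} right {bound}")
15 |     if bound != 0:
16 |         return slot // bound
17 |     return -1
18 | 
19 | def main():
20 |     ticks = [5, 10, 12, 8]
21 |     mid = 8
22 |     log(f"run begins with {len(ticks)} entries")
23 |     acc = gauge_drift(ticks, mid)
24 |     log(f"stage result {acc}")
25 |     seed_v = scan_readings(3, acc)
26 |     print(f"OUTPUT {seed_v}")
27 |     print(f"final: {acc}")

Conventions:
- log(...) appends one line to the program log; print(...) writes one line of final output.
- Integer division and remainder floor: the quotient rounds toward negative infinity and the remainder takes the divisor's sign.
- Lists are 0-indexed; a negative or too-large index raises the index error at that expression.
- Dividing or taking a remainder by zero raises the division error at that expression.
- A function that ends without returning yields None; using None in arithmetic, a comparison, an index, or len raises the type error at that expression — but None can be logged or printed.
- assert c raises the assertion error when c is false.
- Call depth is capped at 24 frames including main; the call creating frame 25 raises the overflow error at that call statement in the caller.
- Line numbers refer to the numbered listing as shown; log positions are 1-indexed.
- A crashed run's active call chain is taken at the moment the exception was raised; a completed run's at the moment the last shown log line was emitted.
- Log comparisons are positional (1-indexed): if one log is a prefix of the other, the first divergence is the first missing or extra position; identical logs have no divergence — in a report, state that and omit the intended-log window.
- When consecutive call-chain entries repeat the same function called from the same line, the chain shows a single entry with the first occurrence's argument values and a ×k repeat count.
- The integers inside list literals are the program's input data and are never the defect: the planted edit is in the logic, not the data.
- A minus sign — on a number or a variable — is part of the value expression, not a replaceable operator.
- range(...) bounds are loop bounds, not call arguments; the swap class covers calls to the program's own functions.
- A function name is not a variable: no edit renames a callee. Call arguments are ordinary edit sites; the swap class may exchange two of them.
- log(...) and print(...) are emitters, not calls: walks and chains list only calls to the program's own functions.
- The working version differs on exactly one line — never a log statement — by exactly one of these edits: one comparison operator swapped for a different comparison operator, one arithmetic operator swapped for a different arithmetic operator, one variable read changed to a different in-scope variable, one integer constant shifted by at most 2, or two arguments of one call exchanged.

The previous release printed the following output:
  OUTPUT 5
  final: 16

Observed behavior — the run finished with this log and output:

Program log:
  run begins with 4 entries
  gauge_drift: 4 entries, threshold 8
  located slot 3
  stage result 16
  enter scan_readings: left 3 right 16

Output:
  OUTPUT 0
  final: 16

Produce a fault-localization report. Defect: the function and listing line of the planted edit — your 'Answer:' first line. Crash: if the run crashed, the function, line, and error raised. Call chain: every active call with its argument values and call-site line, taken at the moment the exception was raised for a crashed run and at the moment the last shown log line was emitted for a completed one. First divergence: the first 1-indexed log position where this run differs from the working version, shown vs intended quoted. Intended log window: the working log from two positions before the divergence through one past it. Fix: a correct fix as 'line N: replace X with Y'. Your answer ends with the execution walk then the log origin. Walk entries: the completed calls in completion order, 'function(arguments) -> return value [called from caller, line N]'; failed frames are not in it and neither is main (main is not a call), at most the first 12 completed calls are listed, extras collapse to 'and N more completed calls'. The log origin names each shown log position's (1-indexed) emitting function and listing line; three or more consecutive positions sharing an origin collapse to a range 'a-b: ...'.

Answer: the defect is in main at line 25.
The tell: The earliest visible damage is log position 5 — 'enter scan_readings: left 3 right 16' rather than the intended 'enter scan_readings: left 16 right 3'.
Call chain: main -> scan_readings(3, 16) (called at line 25).
First divergence: position 5; shown 'enter scan_readings: left 3 right 16' vs intended 'enter scan_readings: left 16 right 3'.
Intended log window:
  3: located slot 3
  4: stage result 16
  5: enter scan_readings: left 16 right 3
Execution walk:
  pick_anchor([5, 10, 12, 8], 8) -> 3  [called from gauge_drift, line 8]
  gauge_drift([5, 10, 12, 8], 8) -> 16  [called from main, line 23]
  scan_readings(3, 16) -> 0  [called from main, line 25]
Log line origins:
  1: from main, line 22
  2: from gauge_drift, line 7
  3: from gauge_drift, line 9
  4: from main, line 24
  5: from scan_readings, line 14
A correct fix: line 25: replace `scan_readings(3, acc)` with `scan_readings(acc, 3)`.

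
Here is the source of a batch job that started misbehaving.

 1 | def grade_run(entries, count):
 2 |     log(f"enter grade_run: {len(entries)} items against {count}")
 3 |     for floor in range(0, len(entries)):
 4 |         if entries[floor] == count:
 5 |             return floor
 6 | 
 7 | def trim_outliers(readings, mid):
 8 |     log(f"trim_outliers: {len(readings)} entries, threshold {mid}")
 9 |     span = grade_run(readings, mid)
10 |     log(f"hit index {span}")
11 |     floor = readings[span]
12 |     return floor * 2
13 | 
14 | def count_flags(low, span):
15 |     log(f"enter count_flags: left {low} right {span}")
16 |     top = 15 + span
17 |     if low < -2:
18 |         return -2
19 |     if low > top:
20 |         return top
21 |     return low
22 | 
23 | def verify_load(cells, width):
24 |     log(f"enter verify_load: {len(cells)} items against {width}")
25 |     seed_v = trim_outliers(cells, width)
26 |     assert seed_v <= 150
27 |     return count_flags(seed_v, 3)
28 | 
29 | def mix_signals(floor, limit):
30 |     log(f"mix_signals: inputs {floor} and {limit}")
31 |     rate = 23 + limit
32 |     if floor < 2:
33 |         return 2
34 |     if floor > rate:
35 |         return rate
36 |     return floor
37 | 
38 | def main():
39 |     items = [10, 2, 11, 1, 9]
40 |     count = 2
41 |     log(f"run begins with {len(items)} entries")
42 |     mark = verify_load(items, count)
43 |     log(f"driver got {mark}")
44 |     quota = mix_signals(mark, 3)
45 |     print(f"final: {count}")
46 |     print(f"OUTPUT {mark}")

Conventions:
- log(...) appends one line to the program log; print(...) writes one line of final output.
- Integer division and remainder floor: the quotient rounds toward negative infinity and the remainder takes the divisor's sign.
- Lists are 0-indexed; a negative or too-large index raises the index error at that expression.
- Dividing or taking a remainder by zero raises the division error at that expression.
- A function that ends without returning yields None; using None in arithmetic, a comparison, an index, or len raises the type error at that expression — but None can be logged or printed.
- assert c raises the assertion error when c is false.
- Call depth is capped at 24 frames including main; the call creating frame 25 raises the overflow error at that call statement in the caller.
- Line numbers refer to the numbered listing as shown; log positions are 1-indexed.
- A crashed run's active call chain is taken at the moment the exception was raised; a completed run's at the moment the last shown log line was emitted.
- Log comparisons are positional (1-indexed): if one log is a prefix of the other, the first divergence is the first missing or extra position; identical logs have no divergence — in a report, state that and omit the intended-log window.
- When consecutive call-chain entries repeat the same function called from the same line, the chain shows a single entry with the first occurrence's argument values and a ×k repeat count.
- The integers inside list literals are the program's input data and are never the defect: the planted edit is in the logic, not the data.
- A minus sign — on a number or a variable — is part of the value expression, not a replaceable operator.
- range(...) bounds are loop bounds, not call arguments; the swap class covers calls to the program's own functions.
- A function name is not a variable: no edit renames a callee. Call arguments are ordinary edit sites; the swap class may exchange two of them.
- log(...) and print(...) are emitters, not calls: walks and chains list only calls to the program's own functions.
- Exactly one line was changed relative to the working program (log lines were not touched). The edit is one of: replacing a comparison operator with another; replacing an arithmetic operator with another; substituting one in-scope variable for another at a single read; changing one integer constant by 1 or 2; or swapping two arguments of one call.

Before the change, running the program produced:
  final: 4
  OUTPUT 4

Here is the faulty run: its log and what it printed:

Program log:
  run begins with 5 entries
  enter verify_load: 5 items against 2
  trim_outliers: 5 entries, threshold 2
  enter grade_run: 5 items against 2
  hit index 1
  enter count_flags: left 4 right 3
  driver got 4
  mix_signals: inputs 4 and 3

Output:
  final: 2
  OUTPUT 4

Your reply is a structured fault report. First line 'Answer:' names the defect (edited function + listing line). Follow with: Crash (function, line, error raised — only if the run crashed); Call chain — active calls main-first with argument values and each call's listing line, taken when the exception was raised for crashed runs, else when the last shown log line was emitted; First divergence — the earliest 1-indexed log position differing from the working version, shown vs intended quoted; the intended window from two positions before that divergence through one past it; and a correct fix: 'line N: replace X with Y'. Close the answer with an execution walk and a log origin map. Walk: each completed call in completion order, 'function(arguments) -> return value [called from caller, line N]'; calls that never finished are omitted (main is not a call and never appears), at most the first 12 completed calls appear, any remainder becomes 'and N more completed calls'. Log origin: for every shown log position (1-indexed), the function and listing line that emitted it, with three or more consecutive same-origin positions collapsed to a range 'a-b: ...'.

Answer: the defect is in main at line 45.
Key fact: Every logged value matches the working version; the printed result is what differs.
Call chain: main -> mix_signals(4, 3) (called at line 44).
First divergence: none; the two logs match at every position.
Execution walk:
  grade_run([10, 2, 11, 1, 9], 2) -> 1  [called from trim_outliers, line 9]
  trim_outliers([10, 2, 11, 1, 9], 2) -> 4  [called from verify_load, line 25]
  count_flags(4, 3) -> 4  [called from verify_load, line 27]
  verify_load([10, 2, 11, 1, 9], 2) -> 4  [called from main, line 42]
  mix_signals(4, 3) -> 4  [called from main, line 44]
Log origins:
  1 — main, line 41
  2 — verify_load, line 24
  3 — trim_outliers, line 8
  4 — grade_run, line 2
  5 — trim_outliers, line 10
  6 — count_flags, line 15
  7 — main, line 43
  8 — mix_signals, line 30
A correct fix: line 45: replace `count` with `quota`.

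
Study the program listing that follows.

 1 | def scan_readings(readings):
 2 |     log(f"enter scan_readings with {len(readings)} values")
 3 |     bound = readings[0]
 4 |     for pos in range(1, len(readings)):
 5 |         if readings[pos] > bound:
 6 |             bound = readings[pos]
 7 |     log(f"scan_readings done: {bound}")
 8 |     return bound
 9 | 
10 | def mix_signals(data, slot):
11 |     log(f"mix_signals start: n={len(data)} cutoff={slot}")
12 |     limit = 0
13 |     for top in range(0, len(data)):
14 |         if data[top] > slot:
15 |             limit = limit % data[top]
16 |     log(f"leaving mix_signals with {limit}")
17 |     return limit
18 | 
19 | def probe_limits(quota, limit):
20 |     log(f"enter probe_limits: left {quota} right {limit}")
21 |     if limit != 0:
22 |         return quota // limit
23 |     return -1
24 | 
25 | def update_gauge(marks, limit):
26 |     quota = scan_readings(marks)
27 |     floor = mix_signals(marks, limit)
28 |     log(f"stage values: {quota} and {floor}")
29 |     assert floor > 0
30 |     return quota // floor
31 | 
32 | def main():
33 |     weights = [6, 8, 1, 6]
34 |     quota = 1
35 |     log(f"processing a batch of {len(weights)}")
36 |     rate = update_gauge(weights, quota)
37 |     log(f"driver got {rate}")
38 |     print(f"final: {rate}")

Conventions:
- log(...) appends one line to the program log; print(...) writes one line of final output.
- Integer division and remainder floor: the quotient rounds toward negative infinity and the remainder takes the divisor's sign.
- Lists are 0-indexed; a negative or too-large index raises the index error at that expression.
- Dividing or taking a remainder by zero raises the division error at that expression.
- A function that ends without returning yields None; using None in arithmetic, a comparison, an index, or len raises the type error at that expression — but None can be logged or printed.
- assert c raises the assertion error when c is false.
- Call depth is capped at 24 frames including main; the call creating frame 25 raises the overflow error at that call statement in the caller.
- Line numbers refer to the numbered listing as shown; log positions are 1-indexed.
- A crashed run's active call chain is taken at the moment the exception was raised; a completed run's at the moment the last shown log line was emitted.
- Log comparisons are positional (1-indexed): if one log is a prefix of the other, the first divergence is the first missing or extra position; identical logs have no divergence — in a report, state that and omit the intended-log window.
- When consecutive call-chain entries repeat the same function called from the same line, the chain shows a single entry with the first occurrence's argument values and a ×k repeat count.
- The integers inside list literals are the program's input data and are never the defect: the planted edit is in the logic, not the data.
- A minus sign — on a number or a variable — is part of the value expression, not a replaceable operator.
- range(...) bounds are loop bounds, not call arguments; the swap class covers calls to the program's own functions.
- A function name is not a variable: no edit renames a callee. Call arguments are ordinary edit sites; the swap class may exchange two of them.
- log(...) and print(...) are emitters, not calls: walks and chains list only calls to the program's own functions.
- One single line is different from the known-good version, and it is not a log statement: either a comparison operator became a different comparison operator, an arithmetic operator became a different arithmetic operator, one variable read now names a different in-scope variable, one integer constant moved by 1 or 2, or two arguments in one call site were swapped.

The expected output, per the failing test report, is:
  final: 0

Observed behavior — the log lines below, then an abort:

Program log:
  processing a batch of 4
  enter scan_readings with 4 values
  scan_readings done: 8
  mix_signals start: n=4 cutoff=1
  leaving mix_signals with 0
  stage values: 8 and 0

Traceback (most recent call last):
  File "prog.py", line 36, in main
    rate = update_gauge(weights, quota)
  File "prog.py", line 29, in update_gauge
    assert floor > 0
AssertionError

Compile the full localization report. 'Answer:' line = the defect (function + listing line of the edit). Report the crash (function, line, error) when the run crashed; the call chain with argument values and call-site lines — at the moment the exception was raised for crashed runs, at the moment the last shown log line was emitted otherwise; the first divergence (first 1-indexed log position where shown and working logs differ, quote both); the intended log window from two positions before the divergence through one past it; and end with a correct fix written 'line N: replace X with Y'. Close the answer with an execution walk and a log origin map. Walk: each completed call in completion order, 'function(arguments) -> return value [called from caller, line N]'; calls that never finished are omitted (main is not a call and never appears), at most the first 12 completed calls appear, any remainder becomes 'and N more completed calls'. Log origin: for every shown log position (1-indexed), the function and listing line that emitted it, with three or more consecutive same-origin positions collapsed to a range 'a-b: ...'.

Answer: the defect is in mix_signals at line 15.
The tell: Position 5 is the first bad log line: 'leaving mix_signals with 0' should read 'leaving mix_signals with 20'.
Crash: update_gauge, line 29, AssertionError.
Call chain: main -> update_gauge([6, 8, 1, 6], 1) (called at line 36).
First divergence: position 5; shown 'leaving mix_signals with 0' vs intended 'leaving mix_signals with 20'.
Intended log window:
  3: scan_readings done: 8
  4: mix_signals start: n=4 cutoff=1
  5: leaving mix_signals with 20
  6: stage values: 8 and 20
Execution walk:
  scan_readings([6, 8, 1, 6]) -> 8  [called from update_gauge, line 26]
  mix_signals([6, 8, 1, 6], 1) -> 0  [called from update_gauge, line 27]
Log origins:
  1 — main, line 35
  2 — scan_readings, line 2
  3 — scan_readings, line 7
  4 — mix_signals, line 11
  5 — mix_signals, line 16
  6 — update_gauge, line 28
A correct fix: line 15: replace `%` with `+`.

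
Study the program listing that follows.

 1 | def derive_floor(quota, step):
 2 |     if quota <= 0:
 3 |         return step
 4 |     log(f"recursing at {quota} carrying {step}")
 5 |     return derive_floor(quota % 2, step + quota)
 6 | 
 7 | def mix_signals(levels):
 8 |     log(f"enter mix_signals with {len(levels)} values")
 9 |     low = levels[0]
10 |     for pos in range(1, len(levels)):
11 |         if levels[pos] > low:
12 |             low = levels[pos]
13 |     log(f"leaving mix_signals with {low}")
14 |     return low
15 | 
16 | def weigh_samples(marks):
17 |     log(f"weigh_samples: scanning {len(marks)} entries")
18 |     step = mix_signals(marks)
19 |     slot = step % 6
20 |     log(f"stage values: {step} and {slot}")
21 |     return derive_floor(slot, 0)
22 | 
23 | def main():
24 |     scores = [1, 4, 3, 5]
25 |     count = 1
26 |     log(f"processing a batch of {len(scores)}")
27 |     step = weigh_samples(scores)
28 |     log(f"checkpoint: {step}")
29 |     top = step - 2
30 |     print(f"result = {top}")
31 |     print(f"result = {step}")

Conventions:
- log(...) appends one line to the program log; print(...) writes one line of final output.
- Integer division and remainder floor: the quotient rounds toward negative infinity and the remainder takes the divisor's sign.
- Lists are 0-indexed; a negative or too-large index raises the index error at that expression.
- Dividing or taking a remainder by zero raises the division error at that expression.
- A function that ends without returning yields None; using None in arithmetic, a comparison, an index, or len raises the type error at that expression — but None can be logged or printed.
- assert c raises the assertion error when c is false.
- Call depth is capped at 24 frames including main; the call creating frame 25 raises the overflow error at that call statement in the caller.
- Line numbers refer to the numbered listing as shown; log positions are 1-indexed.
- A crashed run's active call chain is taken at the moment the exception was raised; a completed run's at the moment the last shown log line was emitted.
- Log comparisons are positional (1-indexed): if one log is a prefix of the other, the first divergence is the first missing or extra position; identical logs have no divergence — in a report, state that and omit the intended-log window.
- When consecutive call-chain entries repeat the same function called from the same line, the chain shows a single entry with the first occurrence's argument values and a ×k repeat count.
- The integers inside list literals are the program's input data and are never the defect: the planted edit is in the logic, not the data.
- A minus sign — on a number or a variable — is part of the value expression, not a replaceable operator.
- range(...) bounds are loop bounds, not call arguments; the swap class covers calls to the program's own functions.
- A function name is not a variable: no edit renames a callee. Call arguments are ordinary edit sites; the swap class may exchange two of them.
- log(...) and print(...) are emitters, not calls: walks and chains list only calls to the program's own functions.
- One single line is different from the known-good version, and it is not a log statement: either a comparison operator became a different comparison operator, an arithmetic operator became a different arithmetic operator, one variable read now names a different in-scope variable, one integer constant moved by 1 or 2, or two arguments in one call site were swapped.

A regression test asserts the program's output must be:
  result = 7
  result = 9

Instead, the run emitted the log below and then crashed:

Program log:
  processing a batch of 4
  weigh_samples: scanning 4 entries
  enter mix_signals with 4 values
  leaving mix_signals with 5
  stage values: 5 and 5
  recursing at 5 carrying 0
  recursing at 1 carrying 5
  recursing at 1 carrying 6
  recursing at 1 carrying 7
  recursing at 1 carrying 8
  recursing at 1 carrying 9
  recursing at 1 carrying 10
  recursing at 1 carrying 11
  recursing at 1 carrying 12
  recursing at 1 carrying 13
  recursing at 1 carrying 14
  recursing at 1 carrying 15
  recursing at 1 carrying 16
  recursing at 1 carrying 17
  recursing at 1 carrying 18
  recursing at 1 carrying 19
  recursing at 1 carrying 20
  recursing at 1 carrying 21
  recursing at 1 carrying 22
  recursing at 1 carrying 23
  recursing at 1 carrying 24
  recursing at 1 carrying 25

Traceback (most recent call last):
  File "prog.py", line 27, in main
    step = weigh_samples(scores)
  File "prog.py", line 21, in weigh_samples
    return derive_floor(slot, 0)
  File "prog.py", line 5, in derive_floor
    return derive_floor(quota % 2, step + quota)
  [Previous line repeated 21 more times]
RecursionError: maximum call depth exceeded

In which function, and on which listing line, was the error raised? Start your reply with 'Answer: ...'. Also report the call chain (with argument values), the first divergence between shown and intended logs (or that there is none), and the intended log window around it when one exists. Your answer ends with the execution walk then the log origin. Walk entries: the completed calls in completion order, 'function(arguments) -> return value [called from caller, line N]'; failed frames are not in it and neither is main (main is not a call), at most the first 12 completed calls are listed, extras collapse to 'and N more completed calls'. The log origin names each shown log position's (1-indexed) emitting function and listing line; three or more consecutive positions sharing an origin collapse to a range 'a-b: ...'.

Answer: the error was raised in derive_floor, line 5.
Core observation: Log line 7 is where behavior first shows: 'recursing at 1 carrying 5' appears instead of 'recursing at 3 carrying 5'.
Call chain: main -> weigh_samples([1, 4, 3, 5]) (called at line 27) -> derive_floor(5, 0) (called at line 21) -> derive_floor(1, 5) (called at line 5) ×21.
First divergence: position 7 — the shown line 'recursing at 1 carrying 5' should read 'recursing at 3 carrying 5'.
Intended log window:
  5: stage values: 5 and 5
  6: recursing at 5 carrying 0
  7: recursing at 3 carrying 5
  8: recursing at 1 carrying 8
Execution walk:
  mix_signals([1, 4, 3, 5]) -> 5  [called from weigh_samples, line 18]
Log line origins:
  1: logged in main at line 26
  2: logged in weigh_samples at line 17
  3: logged in mix_signals at line 8
  4: logged in mix_signals at line 13
  5: logged in weigh_samples at line 20
  6-27: logged in derive_floor at line 4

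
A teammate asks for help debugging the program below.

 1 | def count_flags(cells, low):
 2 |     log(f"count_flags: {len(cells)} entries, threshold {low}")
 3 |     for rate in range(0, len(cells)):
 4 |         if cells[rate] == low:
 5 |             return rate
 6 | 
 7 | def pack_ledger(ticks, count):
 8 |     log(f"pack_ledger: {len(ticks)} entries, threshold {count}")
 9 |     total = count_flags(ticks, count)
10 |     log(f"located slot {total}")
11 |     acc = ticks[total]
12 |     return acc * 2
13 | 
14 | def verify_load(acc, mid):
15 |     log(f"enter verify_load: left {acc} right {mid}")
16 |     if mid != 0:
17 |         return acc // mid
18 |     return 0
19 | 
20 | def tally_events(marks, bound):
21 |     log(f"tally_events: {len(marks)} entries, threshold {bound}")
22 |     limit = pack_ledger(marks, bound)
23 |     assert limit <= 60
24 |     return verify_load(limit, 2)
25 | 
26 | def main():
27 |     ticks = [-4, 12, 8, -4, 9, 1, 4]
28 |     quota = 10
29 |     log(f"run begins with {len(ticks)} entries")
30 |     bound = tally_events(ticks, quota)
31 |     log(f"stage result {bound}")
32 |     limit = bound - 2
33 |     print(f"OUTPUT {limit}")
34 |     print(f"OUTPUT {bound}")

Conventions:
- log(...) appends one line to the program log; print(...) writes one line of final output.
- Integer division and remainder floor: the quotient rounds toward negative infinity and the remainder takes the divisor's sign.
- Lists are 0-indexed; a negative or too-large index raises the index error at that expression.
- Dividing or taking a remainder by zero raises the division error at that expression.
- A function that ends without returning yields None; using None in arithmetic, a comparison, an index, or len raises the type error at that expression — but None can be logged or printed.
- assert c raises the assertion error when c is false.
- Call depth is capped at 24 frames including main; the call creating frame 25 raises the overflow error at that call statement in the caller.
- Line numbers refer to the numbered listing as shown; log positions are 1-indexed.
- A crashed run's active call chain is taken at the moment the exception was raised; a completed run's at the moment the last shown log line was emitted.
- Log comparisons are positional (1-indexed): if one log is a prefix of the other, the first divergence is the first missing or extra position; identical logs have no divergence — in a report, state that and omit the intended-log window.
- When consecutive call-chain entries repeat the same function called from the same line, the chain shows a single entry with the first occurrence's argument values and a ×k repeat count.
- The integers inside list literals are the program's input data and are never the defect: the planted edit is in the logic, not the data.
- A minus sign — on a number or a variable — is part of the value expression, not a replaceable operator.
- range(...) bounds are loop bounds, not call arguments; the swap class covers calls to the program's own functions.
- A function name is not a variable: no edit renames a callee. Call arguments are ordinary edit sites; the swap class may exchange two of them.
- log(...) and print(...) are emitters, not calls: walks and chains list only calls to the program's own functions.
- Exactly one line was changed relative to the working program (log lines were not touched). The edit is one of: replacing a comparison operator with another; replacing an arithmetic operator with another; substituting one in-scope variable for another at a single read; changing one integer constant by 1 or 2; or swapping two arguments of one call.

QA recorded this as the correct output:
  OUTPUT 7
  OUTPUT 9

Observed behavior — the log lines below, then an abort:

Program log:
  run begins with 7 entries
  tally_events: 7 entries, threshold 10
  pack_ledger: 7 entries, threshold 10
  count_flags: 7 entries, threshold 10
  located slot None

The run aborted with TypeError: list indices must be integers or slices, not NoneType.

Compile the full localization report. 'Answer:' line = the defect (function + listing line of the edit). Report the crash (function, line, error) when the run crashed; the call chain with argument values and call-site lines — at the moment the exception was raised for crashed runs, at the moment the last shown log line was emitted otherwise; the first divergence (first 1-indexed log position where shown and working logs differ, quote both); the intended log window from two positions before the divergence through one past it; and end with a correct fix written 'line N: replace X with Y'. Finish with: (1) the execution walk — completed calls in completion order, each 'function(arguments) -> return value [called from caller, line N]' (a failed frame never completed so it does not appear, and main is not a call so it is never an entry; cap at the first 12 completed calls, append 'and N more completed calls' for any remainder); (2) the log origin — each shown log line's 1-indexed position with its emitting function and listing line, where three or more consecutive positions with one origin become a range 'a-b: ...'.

Answer: the defect is in main at line 28.
The tell: The earliest visible damage is log position 2 — 'tally_events: 7 entries, threshold 10' rather than the intended 'tally_events: 7 entries, threshold 9'.
Crash: pack_ledger, line 11, TypeError.
Call chain: main -> tally_events([-4, 12, 8, -4, 9, 1, 4], 10) (called at line 30) -> pack_ledger([-4, 12, 8, -4, 9, 1, 4], 10) (called at line 22).
First divergence: at position 2 the run shows 'tally_events: 7 entries, threshold 10' where the working version logs 'tally_events: 7 entries, threshold 9'.
Intended log window:
  1: run begins with 7 entries
  2: tally_events: 7 entries, threshold 9
  3: pack_ledger: 7 entries, threshold 9
Execution walk:
  count_flags([-4, 12, 8, -4, 9, 1, 4], 10) -> None  [called from pack_ledger, line 9]
Log origins:
  1: emitted by main (line 29)
  2: emitted by tally_events (line 21)
  3: emitted by pack_ledger (line 8)
  4: emitted by count_flags (line 2)
  5: emitted by pack_ledger (line 10)
A correct fix: line 28: replace `10` with `9`.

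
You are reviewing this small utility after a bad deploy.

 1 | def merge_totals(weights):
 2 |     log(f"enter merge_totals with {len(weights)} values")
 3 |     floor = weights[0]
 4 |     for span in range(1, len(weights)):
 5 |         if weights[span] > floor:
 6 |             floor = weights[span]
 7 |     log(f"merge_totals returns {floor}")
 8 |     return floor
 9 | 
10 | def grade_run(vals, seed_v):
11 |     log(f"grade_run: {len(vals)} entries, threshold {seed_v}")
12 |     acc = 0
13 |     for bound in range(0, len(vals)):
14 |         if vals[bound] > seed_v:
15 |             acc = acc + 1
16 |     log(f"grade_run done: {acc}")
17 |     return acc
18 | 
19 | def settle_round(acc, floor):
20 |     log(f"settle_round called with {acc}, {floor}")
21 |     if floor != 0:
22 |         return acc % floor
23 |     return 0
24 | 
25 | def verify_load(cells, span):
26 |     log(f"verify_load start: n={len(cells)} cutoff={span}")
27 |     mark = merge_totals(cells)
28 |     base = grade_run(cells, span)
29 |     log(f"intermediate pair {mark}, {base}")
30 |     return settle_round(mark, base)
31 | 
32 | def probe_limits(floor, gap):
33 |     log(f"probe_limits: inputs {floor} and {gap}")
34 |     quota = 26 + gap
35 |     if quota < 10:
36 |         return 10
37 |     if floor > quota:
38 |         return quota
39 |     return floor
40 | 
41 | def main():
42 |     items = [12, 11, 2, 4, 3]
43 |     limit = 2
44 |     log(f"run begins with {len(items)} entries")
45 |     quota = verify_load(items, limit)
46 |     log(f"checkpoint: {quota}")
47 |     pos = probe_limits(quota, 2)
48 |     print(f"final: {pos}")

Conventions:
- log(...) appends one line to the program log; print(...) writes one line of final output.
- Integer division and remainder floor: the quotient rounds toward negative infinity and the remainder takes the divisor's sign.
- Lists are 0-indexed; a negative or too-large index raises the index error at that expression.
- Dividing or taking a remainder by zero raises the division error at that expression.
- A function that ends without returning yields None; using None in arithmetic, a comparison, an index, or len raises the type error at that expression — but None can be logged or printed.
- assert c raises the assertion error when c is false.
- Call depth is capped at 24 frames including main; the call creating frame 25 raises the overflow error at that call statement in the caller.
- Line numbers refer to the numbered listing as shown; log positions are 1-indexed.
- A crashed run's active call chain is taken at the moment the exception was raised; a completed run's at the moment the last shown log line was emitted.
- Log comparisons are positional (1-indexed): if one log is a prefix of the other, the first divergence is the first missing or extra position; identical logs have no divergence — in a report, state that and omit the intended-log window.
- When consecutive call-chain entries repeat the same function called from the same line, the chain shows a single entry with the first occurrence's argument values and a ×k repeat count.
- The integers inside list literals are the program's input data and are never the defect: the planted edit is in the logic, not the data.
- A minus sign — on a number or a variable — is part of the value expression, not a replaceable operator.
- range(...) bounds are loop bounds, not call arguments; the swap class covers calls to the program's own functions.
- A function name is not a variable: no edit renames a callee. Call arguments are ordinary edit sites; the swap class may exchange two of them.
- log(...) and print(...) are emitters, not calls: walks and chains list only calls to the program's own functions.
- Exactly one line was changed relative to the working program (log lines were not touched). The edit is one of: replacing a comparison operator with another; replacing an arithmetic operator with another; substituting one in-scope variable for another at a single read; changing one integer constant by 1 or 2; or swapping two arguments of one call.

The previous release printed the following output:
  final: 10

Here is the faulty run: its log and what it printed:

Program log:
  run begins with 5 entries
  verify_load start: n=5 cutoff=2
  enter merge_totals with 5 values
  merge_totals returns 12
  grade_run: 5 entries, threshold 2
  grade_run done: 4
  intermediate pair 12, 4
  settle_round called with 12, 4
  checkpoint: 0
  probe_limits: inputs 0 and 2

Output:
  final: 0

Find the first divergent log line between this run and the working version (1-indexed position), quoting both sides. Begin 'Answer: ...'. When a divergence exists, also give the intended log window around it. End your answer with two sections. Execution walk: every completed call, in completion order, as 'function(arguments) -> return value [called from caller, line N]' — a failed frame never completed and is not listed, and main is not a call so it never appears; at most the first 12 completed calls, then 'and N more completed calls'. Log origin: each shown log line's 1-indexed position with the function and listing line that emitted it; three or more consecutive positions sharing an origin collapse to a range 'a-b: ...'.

Answer: none; the two logs match at every position.
Execution walk:
  merge_totals([12, 11, 2, 4, 3]) -> 12  [called from verify_load, line 27]
  grade_run([12, 11, 2, 4, 3], 2) -> 4  [called from verify_load, line 28]
  settle_round(12, 4) -> 0  [called from verify_load, line 30]
  verify_load([12, 11, 2, 4, 3], 2) -> 0  [called from main, line 45]
  probe_limits(0, 2) -> 0  [called from main, line 47]
Origin of each log line:
  1: logged in main at line 44
  2: logged in verify_load at line 26
  3: logged in merge_totals at line 2
  4: logged in merge_totals at line 7
  5: logged in grade_run at line 11
  6: logged in grade_run at line 16
  7: logged in verify_load at line 29
  8: logged in settle_round at line 20
  9: logged in main at line 46
  10: logged in probe_limits at line 33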